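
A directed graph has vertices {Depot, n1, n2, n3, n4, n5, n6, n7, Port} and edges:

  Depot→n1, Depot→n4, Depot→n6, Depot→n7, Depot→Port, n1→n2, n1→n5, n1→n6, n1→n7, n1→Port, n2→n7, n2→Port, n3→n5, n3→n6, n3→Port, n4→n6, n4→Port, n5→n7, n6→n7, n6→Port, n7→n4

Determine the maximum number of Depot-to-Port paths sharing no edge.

Assign every edge capacity 1; by Menger, the answer equals the max flow.
Path Depot→Port (+1); total 1.
Path Depot→n1→Port (+1); total 2.
Path Depot→n4→Port (+1); total 3.
Path Depot→n6→Port (+1); total 4.
No residual Depot→Port path; max flow = 4.
Certifying cut of size 4: {Depot→Port, Depot→n1, n4→Port, n6→Port}.

4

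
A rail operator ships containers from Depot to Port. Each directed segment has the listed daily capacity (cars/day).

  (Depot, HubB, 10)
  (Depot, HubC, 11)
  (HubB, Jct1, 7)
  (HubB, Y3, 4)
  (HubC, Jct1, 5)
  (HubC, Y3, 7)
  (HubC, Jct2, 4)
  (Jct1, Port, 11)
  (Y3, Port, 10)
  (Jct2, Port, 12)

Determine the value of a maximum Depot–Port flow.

21

Augment Depot→HubB→Jct1→Port: bottleneck 7, flow now 7.
Augment Depot→HubB→Y3→Port: bottleneck 3, flow now 10.
Augment Depot→HubC→Jct1→Port: bottleneck 4, flow now 14.
Augment Depot→HubC→Y3→Port: bottleneck 7, flow now 21.
No augmenting path remains; maximum flow = 21.
In the residual graph, reachable from Depot: {Depot}.
Min-cut edges: Depot→HubB (10), Depot→HubC (11); capacity 10 + 11 = 21.
This cut is saturated, so no flow can exceed 21.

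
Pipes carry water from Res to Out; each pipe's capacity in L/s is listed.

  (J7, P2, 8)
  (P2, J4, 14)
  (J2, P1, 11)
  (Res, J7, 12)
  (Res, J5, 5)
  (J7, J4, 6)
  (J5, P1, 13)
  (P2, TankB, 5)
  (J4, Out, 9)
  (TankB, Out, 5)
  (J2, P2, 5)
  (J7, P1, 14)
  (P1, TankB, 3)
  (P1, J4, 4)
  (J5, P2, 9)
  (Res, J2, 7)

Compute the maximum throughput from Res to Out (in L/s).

14

Augment Res→J7→J4→Out: bottleneck 6, flow now 6.
Augment Res→J2→P1→TankB→Out: bottleneck 3, flow now 9.
Augment Res→J2→P1→J4→Out: bottleneck 3, flow now 12.
Augment Res→J2→P2→TankB→Out: bottleneck 1, flow now 13.
Augment Res→J5→P2→TankB→Out: bottleneck 1, flow now 14.
No augmenting path remains; maximum flow = 14.
In the residual graph, reachable from Res: {Res, J2, J5, J7, P1, P2, TankB, J4}.
Min-cut edges: TankB→Out (5), J4→Out (9); capacity 5 + 9 = 14.
This cut is saturated, so no flow can exceed 14.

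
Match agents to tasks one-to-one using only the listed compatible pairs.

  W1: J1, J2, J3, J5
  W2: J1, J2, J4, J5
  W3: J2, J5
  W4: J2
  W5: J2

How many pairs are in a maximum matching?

4

Unit-capacity flow: source→left, listed edges, right→sink; max matching = max flow.
Augmenting path W1→J1 (+1); matched 1.
Augmenting path W2→J2 (+1); matched 2.
Augmenting path W3→J5 (+1); matched 3.
Augmenting path W4→J2→W2→J4 (+1); matched 4.
No augmenting path remains; maximum matching = 4.
König certificate: {W1, W2, W3, J2} is a vertex cover of size 4 (every listed pair touches it), so no matching can be larger.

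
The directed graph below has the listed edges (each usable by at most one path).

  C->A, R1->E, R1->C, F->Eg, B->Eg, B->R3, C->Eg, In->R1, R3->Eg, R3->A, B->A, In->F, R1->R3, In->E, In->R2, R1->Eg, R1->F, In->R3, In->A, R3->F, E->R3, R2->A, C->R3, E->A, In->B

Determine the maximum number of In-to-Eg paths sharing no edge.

4

Assign every edge capacity 1; by Menger, the answer equals the max flow.
Path In→R1→Eg (+1); total 1.
Path In→B→Eg (+1); total 2.
Path In→R3→Eg (+1); total 3.
Path In→F→Eg (+1); total 4.
No residual In→Eg path; max flow = 4.
Certifying cut of size 4: {F→Eg, In→B, In→R1, R3→Eg}.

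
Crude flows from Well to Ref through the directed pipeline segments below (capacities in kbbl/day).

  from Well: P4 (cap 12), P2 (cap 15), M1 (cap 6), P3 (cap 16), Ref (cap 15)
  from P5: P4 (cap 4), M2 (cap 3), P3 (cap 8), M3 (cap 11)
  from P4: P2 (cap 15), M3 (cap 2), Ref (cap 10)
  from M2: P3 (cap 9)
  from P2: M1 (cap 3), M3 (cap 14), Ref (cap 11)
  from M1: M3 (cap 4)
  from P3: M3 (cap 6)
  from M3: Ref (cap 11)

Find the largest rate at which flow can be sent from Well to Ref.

Augment Well→Ref: bottleneck 15, flow now 15.
Augment Well→P4→Ref: bottleneck 10, flow now 25.
Augment Well→P2→Ref: bottleneck 11, flow now 36.
Augment Well→P4→M3→Ref: bottleneck 2, flow now 38.
Augment Well→P2→M3→Ref: bottleneck 4, flow now 42.
Augment Well→M1→M3→Ref: bottleneck 4, flow now 46.
Augment Well→P3→M3→Ref: bottleneck 1, flow now 47.
No augmenting path remains; maximum flow = 47.
In the residual graph, reachable from Well: {Well, P4, P2, M1, P3, M3}.
Min-cut edges: Well→Ref (15), P4→Ref (10), P2→Ref (11), M3→Ref (11); capacity 15 + 10 + 11 + 11 = 47.
This cut is saturated, so no flow can exceed 47.

47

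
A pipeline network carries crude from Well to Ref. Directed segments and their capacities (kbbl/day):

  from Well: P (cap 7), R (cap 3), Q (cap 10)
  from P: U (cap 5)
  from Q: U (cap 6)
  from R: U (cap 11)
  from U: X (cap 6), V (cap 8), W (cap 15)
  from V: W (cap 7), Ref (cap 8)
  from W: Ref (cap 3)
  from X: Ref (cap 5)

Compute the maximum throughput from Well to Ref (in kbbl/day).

14

Augment Well→P→U→V→Ref: bottleneck 5, flow now 5.
Augment Well→Q→U→V→Ref: bottleneck 3, flow now 8.
Augment Well→Q→U→W→Ref: bottleneck 3, flow now 11.
Augment Well→R→U→X→Ref: bottleneck 3, flow now 14.
No augmenting path remains; maximum flow = 14.
In the residual graph, reachable from Well: {Well, P, Q}.
Min-cut edges: Well→R (3), P→U (5), Q→U (6); capacity 3 + 5 + 6 = 14.
This cut is saturated, so no flow can exceed 14.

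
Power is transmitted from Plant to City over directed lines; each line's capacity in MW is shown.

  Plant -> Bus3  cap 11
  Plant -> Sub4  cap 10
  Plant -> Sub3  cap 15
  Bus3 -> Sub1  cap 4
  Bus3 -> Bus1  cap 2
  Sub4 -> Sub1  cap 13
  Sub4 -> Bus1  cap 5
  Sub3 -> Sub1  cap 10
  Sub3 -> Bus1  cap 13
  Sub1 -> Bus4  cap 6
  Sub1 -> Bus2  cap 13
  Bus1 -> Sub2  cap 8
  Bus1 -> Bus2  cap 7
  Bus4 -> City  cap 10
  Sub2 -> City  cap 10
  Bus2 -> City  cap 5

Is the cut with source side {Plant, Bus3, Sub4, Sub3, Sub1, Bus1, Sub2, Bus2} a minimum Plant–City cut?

Given cut capacity: 6 + 10 + 5 = 21.
Augment Plant→Bus3→Sub1→Bus4→City: bottleneck 4, flow now 4.
Augment Plant→Bus3→Bus1→Sub2→City: bottleneck 2, flow now 6.
Augment Plant→Sub4→Sub1→Bus4→City: bottleneck 2, flow now 8.
Augment Plant→Sub4→Sub1→Bus2→City: bottleneck 5, flow now 13.
Augment Plant→Sub4→Bus1→Sub2→City: bottleneck 3, flow now 16.
Augment Plant→Sub3→Bus1→Sub2→City: bottleneck 3, flow now 19.
No augmenting path remains; maximum flow = 19.
In the residual graph, reachable from Plant: {Plant, Bus3, Sub4, Sub3, Sub1, Bus1, Bus2}.
Min-cut edges: Sub1→Bus4 (6), Bus1→Sub2 (8), Bus2→City (5); capacity 6 + 8 + 5 = 19.
Cut capacity 21 exceeds the max flow 19, so it is not minimum.

No — its capacity is 21, but the minimum cut has capacity 19.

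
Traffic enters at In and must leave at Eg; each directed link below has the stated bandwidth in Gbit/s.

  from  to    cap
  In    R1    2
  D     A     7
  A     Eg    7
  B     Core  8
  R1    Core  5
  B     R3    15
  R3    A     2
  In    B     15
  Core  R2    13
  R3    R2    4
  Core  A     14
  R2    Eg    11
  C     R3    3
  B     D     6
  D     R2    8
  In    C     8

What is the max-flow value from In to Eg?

18

Augment In→C→R3→R2→Eg: bottleneck 3, flow now 3.
Augment In→R1→Core→R2→Eg: bottleneck 2, flow now 5.
Augment In→B→Core→R2→Eg: bottleneck 6, flow now 11.
Augment In→B→Core→A→Eg: bottleneck 2, flow now 13.
Augment In→B→R3→A→Eg: bottleneck 2, flow now 15.
Augment In→B→D→A→Eg: bottleneck 3, flow now 18.
No augmenting path remains; maximum flow = 18.
In the residual graph, reachable from In: {In, C, R1, B, Core, R3, D, R2, A}.
Min-cut edges: R2→Eg (11), A→Eg (7); capacity 11 + 7 = 18.
This cut is saturated, so no flow can exceed 18.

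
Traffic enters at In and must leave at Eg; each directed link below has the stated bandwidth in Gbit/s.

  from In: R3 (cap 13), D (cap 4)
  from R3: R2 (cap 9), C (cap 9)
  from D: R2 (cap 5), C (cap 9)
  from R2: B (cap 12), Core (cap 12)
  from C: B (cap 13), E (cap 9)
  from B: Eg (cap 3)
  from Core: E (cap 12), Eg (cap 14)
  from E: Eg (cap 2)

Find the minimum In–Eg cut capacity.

17

Augment In→R3→R2→B→Eg: bottleneck 3, flow now 3.
Augment In→R3→R2→Core→Eg: bottleneck 6, flow now 9.
Augment In→R3→C→E→Eg: bottleneck 2, flow now 11.
Augment In→D→R2→Core→Eg: bottleneck 4, flow now 15.
Augment In→R3→C→B→R2→Core→Eg: bottleneck 2, flow now 17. (uses reverse residual edge)
No augmenting path remains; maximum flow = 17.
By max-flow min-cut, the minimum cut capacity equals the max flow.
In the residual graph, reachable from In: {In}.
Min-cut edges: In→R3 (13), In→D (4); capacity 13 + 4 = 17.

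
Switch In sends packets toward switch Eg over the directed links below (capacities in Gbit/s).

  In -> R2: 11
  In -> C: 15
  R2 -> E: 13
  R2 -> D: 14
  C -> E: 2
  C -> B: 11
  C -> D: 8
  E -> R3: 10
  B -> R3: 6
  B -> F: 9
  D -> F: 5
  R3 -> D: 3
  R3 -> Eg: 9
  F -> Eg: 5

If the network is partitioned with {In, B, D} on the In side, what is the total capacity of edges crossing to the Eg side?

Edges leaving {In, B, D}: In→R2 (11), In→C (15), B→R3 (6), B→F (9), D→F (5).
Cut capacity = 11 + 15 + 6 + 9 + 5 = 46.

46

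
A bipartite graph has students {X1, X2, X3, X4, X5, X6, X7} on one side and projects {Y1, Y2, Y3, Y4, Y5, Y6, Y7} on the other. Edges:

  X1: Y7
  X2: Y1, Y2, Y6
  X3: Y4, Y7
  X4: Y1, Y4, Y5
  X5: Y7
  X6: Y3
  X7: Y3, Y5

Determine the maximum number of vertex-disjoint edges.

6

Unit-capacity flow: source→left, listed edges, right→sink; max matching = max flow.
Augmenting path X1→Y7 (+1); matched 1.
Augmenting path X2→Y1 (+1); matched 2.
Augmenting path X3→Y4 (+1); matched 3.
Augmenting path X4→Y5 (+1); matched 4.
Augmenting path X6→Y3 (+1); matched 5.
Augmenting path X7→Y5→X4→Y1→X2→Y2 (+1); matched 6.
No augmenting path remains; maximum matching = 6.
König certificate: {X2, X3, X4, X6, X7, Y7} is a vertex cover of size 6 (every listed pair touches it), so no matching can be larger.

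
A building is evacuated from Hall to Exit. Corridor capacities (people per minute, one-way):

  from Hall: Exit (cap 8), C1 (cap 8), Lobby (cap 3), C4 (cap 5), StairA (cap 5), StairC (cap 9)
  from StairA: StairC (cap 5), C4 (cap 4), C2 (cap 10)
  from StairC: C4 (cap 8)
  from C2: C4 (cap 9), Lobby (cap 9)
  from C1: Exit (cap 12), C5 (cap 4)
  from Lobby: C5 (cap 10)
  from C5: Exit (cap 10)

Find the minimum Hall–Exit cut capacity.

Augment Hall→Exit: bottleneck 8, flow now 8.
Augment Hall→C1→Exit: bottleneck 8, flow now 16.
Augment Hall→Lobby→C5→Exit: bottleneck 3, flow now 19.
Augment Hall→StairA→C2→Lobby→C5→Exit: bottleneck 5, flow now 24.
No augmenting path remains; maximum flow = 24.
By max-flow min-cut, the minimum cut capacity equals the max flow.
In the residual graph, reachable from Hall: {Hall, StairC, C4}.
Min-cut edges: Hall→StairA (5), Hall→C1 (8), Hall→Lobby (3), Hall→Exit (8); capacity 5 + 8 + 3 + 8 = 24.

24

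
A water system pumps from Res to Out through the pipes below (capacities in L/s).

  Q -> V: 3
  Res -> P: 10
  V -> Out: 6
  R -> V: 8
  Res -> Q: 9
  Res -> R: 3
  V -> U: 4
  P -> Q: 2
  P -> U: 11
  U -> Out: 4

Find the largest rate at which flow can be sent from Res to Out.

10

Augment Res→P→U→Out: bottleneck 4, flow now 4.
Augment Res→Q→V→Out: bottleneck 3, flow now 7.
Augment Res→R→V→Out: bottleneck 3, flow now 10.
No augmenting path remains; maximum flow = 10.
In the residual graph, reachable from Res: {Res, P, Q, U}.
Min-cut edges: Res→R (3), Q→V (3), U→Out (4); capacity 3 + 3 + 4 = 10.
This cut is saturated, so no flow can exceed 10.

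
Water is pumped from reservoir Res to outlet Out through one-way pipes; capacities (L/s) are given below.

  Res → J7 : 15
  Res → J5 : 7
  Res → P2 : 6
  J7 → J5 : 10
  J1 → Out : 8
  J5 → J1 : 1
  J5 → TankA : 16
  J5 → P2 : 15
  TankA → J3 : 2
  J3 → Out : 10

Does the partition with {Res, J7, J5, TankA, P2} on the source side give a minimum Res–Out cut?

Given cut capacity: 1 + 2 = 3.
Augment Res→J5→J1→Out: bottleneck 1, flow now 1.
Augment Res→J5→TankA→J3→Out: bottleneck 2, flow now 3.
No augmenting path remains; maximum flow = 3.
Cut capacity 3 equals the max flow, so it is a minimum cut.

Yes — it is a minimum cut (capacity 3).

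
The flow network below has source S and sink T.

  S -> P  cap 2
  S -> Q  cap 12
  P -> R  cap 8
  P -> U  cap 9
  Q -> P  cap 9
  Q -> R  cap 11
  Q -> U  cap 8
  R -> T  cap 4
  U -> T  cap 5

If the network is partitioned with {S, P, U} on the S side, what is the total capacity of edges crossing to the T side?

Edges leaving {S, P, U}: S→Q (12), P→R (8), U→T (5).
Cut capacity = 12 + 8 + 5 = 25.

25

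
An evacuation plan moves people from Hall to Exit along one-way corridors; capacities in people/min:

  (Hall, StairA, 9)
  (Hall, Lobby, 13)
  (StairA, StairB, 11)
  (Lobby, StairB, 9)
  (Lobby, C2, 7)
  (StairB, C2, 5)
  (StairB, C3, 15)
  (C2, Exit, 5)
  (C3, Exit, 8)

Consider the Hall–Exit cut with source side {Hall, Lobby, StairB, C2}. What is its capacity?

Edges leaving {Hall, Lobby, StairB, C2}: Hall→StairA (9), StairB→C3 (15), C2→Exit (5).
Cut capacity = 9 + 15 + 5 = 29.

29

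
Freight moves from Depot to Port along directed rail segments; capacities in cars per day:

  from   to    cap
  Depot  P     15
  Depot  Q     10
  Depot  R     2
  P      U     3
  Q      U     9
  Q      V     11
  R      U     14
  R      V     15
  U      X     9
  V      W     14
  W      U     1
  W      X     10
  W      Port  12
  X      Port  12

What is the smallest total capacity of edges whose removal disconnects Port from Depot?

15

Augment Depot→P→U→X→Port: bottleneck 3, flow now 3.
Augment Depot→Q→U→X→Port: bottleneck 6, flow now 9.
Augment Depot→Q→V→W→Port: bottleneck 4, flow now 13.
Augment Depot→R→V→W→Port: bottleneck 2, flow now 15.
No augmenting path remains; maximum flow = 15.
By max-flow min-cut, the minimum cut capacity equals the max flow.
In the residual graph, reachable from Depot: {Depot, P}.
Min-cut edges: Depot→Q (10), Depot→R (2), P→U (3); capacity 10 + 2 + 3 = 15.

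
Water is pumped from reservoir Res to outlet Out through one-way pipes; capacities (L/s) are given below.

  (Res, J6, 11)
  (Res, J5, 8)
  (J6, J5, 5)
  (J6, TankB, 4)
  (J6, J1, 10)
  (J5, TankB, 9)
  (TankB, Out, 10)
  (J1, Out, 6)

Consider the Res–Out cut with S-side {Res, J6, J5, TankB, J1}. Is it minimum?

Given cut capacity: 10 + 6 = 16.
Augment Res→J6→TankB→Out: bottleneck 4, flow now 4.
Augment Res→J6→J1→Out: bottleneck 6, flow now 10.
Augment Res→J5→TankB→Out: bottleneck 6, flow now 16.
No augmenting path remains; maximum flow = 16.
Cut capacity 16 equals the max flow, so it is a minimum cut.

Yes — it is a minimum cut (capacity 16).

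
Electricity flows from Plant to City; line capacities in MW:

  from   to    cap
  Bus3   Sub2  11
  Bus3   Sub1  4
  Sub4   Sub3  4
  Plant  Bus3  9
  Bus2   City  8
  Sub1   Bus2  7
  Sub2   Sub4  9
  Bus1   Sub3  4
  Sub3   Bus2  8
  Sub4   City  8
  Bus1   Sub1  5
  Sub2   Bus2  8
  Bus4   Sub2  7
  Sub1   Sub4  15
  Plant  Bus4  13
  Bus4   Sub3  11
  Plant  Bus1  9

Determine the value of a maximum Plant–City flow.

16

Augment Plant→Bus1→Sub3→Bus2→City: bottleneck 4, flow now 4.
Augment Plant→Bus1→Sub1→Bus2→City: bottleneck 4, flow now 8.
Augment Plant→Bus1→Sub1→Sub4→City: bottleneck 1, flow now 9.
Augment Plant→Bus3→Sub1→Sub4→City: bottleneck 4, flow now 13.
Augment Plant→Bus3→Sub2→Sub4→City: bottleneck 3, flow now 16.
No augmenting path remains; maximum flow = 16.
In the residual graph, reachable from Plant: {Plant, Bus1, Bus3, Bus4, Sub3, Sub1, Sub2, Bus2, Sub4}.
Min-cut edges: Bus2→City (8), Sub4→City (8); capacity 8 + 8 = 16.
This cut is saturated, so no flow can exceed 16.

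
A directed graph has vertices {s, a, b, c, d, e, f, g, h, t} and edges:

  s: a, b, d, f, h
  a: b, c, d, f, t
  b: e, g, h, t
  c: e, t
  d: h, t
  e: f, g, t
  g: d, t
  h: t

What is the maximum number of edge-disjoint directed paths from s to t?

4

Assign every edge capacity 1; by Menger, the answer equals the max flow.
Path s→a→t (+1); total 1.
Path s→b→t (+1); total 2.
Path s→d→t (+1); total 3.
Path s→h→t (+1); total 4.
No residual s→t path; max flow = 4.
Certifying cut of size 4: {s→a, s→b, s→d, s→h}.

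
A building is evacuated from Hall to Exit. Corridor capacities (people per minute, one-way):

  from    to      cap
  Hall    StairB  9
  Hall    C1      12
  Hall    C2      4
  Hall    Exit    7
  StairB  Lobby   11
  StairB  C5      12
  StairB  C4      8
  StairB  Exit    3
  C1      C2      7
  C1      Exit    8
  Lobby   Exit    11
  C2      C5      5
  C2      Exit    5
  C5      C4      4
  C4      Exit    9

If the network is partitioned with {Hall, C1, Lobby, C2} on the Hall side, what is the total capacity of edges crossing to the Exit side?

45

Edges leaving {Hall, C1, Lobby, C2}: Hall→StairB (9), Hall→Exit (7), C1→Exit (8), Lobby→Exit (11), C2→C5 (5), C2→Exit (5).
Cut capacity = 9 + 7 + 8 + 11 + 5 + 5 = 45.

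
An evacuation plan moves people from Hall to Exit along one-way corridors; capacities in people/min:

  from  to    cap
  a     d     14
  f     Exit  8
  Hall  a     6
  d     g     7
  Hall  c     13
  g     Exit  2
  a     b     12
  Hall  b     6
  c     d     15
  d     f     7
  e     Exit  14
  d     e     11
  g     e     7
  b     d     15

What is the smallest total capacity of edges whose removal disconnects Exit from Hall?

23

Augment Hall→a→d→e→Exit: bottleneck 6, flow now 6.
Augment Hall→b→d→e→Exit: bottleneck 5, flow now 11.
Augment Hall→b→d→f→Exit: bottleneck 1, flow now 12.
Augment Hall→c→d→f→Exit: bottleneck 6, flow now 18.
Augment Hall→c→d→g→Exit: bottleneck 2, flow now 20.
Augment Hall→c→d→g→e→Exit: bottleneck 3, flow now 23.
No augmenting path remains; maximum flow = 23.
By max-flow min-cut, the minimum cut capacity equals the max flow.
In the residual graph, reachable from Hall: {Hall, a, b, c, d, e, g}.
Min-cut edges: d→f (7), e→Exit (14), g→Exit (2); capacity 7 + 14 + 2 = 23.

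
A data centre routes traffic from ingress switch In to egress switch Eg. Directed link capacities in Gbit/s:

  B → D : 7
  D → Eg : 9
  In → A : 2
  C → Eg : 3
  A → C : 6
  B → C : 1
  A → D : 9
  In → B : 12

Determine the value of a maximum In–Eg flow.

Augment In→A→C→Eg: bottleneck 2, flow now 2.
Augment In→B→C→Eg: bottleneck 1, flow now 3.
Augment In→B→D→Eg: bottleneck 7, flow now 10.
No augmenting path remains; maximum flow = 10.
In the residual graph, reachable from In: {In, B}.
Min-cut edges: In→A (2), B→C (1), B→D (7); capacity 2 + 1 + 7 = 10.
This cut is saturated, so no flow can exceed 10.

10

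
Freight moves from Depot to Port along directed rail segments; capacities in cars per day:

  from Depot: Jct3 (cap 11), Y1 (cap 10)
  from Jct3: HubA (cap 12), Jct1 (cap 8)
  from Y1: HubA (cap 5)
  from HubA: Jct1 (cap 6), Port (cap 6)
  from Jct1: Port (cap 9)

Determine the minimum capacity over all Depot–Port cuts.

15

Augment Depot→Jct3→HubA→Port: bottleneck 6, flow now 6.
Augment Depot→Jct3→Jct1→Port: bottleneck 5, flow now 11.
Augment Depot→Y1→HubA→Jct1→Port: bottleneck 4, flow now 15.
No augmenting path remains; maximum flow = 15.
By max-flow min-cut, the minimum cut capacity equals the max flow.
In the residual graph, reachable from Depot: {Depot, Jct3, Y1, HubA, Jct1}.
Min-cut edges: HubA→Port (6), Jct1→Port (9); capacity 6 + 9 = 15.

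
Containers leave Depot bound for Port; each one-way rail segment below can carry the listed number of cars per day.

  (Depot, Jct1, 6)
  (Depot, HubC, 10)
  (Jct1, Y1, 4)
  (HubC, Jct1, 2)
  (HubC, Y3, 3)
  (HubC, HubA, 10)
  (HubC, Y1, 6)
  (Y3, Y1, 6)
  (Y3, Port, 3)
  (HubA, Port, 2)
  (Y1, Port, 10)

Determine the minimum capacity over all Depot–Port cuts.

14

Augment Depot→Jct1→Y1→Port: bottleneck 4, flow now 4.
Augment Depot→HubC→Y3→Port: bottleneck 3, flow now 7.
Augment Depot→HubC→HubA→Port: bottleneck 2, flow now 9.
Augment Depot→HubC→Y1→Port: bottleneck 5, flow now 14.
No augmenting path remains; maximum flow = 14.
By max-flow min-cut, the minimum cut capacity equals the max flow.
In the residual graph, reachable from Depot: {Depot, Jct1}.
Min-cut edges: Depot→HubC (10), Jct1→Y1 (4); capacity 10 + 4 = 14.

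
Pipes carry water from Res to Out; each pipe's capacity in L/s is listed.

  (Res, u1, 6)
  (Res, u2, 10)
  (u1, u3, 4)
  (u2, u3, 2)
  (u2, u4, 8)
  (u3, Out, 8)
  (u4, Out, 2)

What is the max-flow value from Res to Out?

Augment Res→u1→u3→Out: bottleneck 4, flow now 4.
Augment Res→u2→u3→Out: bottleneck 2, flow now 6.
Augment Res→u2→u4→Out: bottleneck 2, flow now 8.
No augmenting path remains; maximum flow = 8.
In the residual graph, reachable from Res: {Res, u1, u2, u4}.
Min-cut edges: u1→u3 (4), u2→u3 (2), u4→Out (2); capacity 4 + 2 + 2 = 8.
This cut is saturated, so no flow can exceed 8.

8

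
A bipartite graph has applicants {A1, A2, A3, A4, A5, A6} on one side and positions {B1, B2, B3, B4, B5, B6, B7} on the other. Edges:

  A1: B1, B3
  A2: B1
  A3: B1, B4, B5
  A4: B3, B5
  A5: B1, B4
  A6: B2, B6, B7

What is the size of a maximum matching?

Unit-capacity flow: source→left, listed edges, right→sink; max matching = max flow.
Augmenting path A1→B1 (+1); matched 1.
Augmenting path A3→B4 (+1); matched 2.
Augmenting path A4→B3 (+1); matched 3.
Augmenting path A6→B2 (+1); matched 4.
Augmenting path A5→B4→A3→B5 (+1); matched 5.
No augmenting path remains; maximum matching = 5.
König certificate: {A6, B1, B3, B4, B5} is a vertex cover of size 5 (every listed pair touches it), so no matching can be larger.

5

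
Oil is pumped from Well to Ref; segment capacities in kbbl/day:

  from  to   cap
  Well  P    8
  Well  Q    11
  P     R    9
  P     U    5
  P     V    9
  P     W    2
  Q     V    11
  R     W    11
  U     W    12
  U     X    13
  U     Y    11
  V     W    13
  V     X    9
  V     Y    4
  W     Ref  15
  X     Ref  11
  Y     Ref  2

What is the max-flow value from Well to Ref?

Augment Well→P→W→Ref: bottleneck 2, flow now 2.
Augment Well→P→R→W→Ref: bottleneck 6, flow now 8.
Augment Well→Q→V→W→Ref: bottleneck 7, flow now 15.
Augment Well→Q→V→X→Ref: bottleneck 4, flow now 19.
No augmenting path remains; maximum flow = 19.
In the residual graph, reachable from Well: {Well}.
Min-cut edges: Well→P (8), Well→Q (11); capacity 8 + 11 = 19.
This cut is saturated, so no flow can exceed 19.

19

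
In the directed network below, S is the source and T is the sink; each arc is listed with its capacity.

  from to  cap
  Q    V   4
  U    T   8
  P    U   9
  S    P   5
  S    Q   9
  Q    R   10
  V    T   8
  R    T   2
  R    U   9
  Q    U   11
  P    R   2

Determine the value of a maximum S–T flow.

Augment S→P→R→T: bottleneck 2, flow now 2.
Augment S→P→U→T: bottleneck 3, flow now 5.
Augment S→Q→U→T: bottleneck 5, flow now 10.
Augment S→Q→V→T: bottleneck 4, flow now 14.
No augmenting path remains; maximum flow = 14.
In the residual graph, reachable from S: {S}.
Min-cut edges: S→P (5), S→Q (9); capacity 5 + 9 = 14.
This cut is saturated, so no flow can exceed 14.

14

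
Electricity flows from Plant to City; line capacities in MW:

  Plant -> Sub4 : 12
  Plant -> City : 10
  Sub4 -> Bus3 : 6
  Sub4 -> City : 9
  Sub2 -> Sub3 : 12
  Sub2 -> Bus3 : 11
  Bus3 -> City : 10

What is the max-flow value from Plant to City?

Augment Plant→City: bottleneck 10, flow now 10.
Augment Plant→Sub4→City: bottleneck 9, flow now 19.
Augment Plant→Sub4→Bus3→City: bottleneck 3, flow now 22.
No augmenting path remains; maximum flow = 22.
In the residual graph, reachable from Plant: {Plant}.
Min-cut edges: Plant→Sub4 (12), Plant→City (10); capacity 12 + 10 = 22.
This cut is saturated, so no flow can exceed 22.

22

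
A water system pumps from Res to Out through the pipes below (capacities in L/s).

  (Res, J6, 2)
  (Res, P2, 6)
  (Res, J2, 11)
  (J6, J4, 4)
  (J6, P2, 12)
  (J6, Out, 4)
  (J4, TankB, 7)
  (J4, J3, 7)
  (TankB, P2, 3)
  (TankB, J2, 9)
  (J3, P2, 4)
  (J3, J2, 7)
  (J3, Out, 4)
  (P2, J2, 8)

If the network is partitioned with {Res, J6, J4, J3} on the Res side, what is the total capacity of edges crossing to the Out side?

55

Edges leaving {Res, J6, J4, J3}: Res→P2 (6), Res→J2 (11), J6→P2 (12), J6→Out (4), J4→TankB (7), J3→P2 (4), J3→J2 (7), J3→Out (4).
Cut capacity = 6 + 11 + 12 + 4 + 7 + 4 + 7 + 4 = 55.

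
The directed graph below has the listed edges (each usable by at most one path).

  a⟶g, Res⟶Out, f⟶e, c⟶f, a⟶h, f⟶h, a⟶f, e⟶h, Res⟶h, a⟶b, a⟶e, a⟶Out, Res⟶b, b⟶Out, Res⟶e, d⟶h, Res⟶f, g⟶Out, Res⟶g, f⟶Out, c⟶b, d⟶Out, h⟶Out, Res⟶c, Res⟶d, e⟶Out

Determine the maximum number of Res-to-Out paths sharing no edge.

7

Assign every edge capacity 1; by Menger, the answer equals the max flow.
Path Res→Out (+1); total 1.
Path Res→b→Out (+1); total 2.
Path Res→d→Out (+1); total 3.
Path Res→e→Out (+1); total 4.
Path Res→f→Out (+1); total 5.
Path Res→g→Out (+1); total 6.
Path Res→h→Out (+1); total 7.
No residual Res→Out path; max flow = 7.
Certifying cut of size 7: {Res→Out, Res→d, Res→g, b→Out, e→Out, f→Out, h→Out}.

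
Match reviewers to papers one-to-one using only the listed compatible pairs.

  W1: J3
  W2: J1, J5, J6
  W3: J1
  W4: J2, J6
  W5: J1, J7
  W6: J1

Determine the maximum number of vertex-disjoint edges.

Unit-capacity flow: source→left, listed edges, right→sink; max matching = max flow.
Augmenting path W1→J3 (+1); matched 1.
Augmenting path W2→J1 (+1); matched 2.
Augmenting path W4→J2 (+1); matched 3.
Augmenting path W5→J7 (+1); matched 4.
Augmenting path W3→J1→W2→J5 (+1); matched 5.
No augmenting path remains; maximum matching = 5.
König certificate: {W1, W2, W4, W5, J1} is a vertex cover of size 5 (every listed pair touches it), so no matching can be larger.

5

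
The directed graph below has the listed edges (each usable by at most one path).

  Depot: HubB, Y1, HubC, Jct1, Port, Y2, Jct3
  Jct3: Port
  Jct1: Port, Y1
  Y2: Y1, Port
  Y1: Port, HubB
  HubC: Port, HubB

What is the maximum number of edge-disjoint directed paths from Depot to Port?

Assign every edge capacity 1; by Menger, the answer equals the max flow.
Path Depot→Port (+1); total 1.
Path Depot→Y2→Port (+1); total 2.
Path Depot→Jct1→Port (+1); total 3.
Path Depot→Y1→Port (+1); total 4.
Path Depot→HubC→Port (+1); total 5.
Path Depot→Jct3→Port (+1); total 6.
No residual Depot→Port path; max flow = 6.
Certifying cut of size 6: {Depot→HubC, Depot→Jct1, Depot→Jct3, Depot→Port, Depot→Y1, Depot→Y2}.

6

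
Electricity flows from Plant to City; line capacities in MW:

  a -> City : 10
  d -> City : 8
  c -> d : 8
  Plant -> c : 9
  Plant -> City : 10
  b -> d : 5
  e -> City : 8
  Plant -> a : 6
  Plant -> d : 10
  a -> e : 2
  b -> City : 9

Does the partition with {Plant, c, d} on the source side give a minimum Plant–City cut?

Given cut capacity: 6 + 10 + 8 = 24.
Augment Plant→City: bottleneck 10, flow now 10.
Augment Plant→a→City: bottleneck 6, flow now 16.
Augment Plant→d→City: bottleneck 8, flow now 24.
No augmenting path remains; maximum flow = 24.
Cut capacity 24 equals the max flow, so it is a minimum cut.

Yes — it is a minimum cut (capacity 24).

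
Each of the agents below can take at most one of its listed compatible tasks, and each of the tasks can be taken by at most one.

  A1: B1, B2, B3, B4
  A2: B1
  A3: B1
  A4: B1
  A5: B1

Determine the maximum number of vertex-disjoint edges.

2

Unit-capacity flow: source→left, listed edges, right→sink; max matching = max flow.
Augmenting path A1→B1 (+1); matched 1.
Augmenting path A2→B1→A1→B2 (+1); matched 2.
No augmenting path remains; maximum matching = 2.
König certificate: {A1, B1} is a vertex cover of size 2 (every listed pair touches it), so no matching can be larger.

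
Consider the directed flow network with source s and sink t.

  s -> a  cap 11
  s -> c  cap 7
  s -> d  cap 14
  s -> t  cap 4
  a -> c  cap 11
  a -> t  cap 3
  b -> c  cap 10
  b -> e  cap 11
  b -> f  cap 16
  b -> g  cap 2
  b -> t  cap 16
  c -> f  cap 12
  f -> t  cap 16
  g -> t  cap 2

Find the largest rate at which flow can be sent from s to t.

19

Augment s→t: bottleneck 4, flow now 4.
Augment s→a→t: bottleneck 3, flow now 7.
Augment s→c→f→t: bottleneck 7, flow now 14.
Augment s→a→c→f→t: bottleneck 5, flow now 19.
No augmenting path remains; maximum flow = 19.
In the residual graph, reachable from s: {s, a, c, d}.
Min-cut edges: s→t (4), a→t (3), c→f (12); capacity 4 + 3 + 12 = 19.
This cut is saturated, so no flow can exceed 19.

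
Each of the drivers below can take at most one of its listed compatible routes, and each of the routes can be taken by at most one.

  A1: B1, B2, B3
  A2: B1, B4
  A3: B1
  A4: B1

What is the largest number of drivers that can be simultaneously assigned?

3

Unit-capacity flow: source→left, listed edges, right→sink; max matching = max flow.
Augmenting path A1→B1 (+1); matched 1.
Augmenting path A2→B4 (+1); matched 2.
Augmenting path A3→B1→A1→B2 (+1); matched 3.
No augmenting path remains; maximum matching = 3.
König certificate: {A1, A2, B1} is a vertex cover of size 3 (every listed pair touches it), so no matching can be larger.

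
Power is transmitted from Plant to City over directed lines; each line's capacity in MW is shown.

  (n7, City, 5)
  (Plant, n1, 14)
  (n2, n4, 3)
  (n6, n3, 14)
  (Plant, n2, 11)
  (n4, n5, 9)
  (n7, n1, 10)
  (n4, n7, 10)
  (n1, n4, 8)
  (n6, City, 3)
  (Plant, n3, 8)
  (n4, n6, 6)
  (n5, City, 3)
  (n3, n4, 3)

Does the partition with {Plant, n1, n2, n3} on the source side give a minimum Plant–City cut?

Given cut capacity: 8 + 3 + 3 = 14.
Augment Plant→n1→n4→n5→City: bottleneck 3, flow now 3.
Augment Plant→n1→n4→n6→City: bottleneck 3, flow now 6.
Augment Plant→n1→n4→n7→City: bottleneck 2, flow now 8.
Augment Plant→n2→n4→n7→City: bottleneck 3, flow now 11.
No augmenting path remains; maximum flow = 11.
In the residual graph, reachable from Plant: {Plant, n1, n2, n3, n4, n5, n6, n7}.
Min-cut edges: n5→City (3), n6→City (3), n7→City (5); capacity 3 + 3 + 5 = 11.
Cut capacity 14 exceeds the max flow 11, so it is not minimum.

No — its capacity is 14, but the minimum cut has capacity 11.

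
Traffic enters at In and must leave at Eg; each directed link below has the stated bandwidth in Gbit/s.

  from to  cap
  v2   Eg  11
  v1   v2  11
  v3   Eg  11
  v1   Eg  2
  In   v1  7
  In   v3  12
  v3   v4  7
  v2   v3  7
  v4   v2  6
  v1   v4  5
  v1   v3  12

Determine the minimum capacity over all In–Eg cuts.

19

Augment In→v1→Eg: bottleneck 2, flow now 2.
Augment In→v3→Eg: bottleneck 11, flow now 13.
Augment In→v1→v2→Eg: bottleneck 5, flow now 18.
Augment In→v3→v4→v2→Eg: bottleneck 1, flow now 19.
No augmenting path remains; maximum flow = 19.
By max-flow min-cut, the minimum cut capacity equals the max flow.
In the residual graph, reachable from In: {In}.
Min-cut edges: In→v1 (7), In→v3 (12); capacity 7 + 12 = 19.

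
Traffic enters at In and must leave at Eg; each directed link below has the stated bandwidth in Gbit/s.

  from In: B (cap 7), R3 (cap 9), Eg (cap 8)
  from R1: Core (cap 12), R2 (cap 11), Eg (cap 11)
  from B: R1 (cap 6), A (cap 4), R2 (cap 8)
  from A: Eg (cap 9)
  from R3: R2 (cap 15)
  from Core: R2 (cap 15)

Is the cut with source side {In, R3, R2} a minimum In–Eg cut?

Given cut capacity: 7 + 8 = 15.
Augment In→Eg: bottleneck 8, flow now 8.
Augment In→B→R1→Eg: bottleneck 6, flow now 14.
Augment In→B→A→Eg: bottleneck 1, flow now 15.
No augmenting path remains; maximum flow = 15.
Cut capacity 15 equals the max flow, so it is a minimum cut.

Yes — it is a minimum cut (capacity 15).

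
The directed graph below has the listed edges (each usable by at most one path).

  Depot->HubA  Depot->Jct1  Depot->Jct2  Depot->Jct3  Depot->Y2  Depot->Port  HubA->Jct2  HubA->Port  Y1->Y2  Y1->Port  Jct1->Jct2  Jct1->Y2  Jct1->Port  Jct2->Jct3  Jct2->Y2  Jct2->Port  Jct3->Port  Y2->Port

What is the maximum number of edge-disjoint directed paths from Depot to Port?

6

Assign every edge capacity 1; by Menger, the answer equals the max flow.
Path Depot→Port (+1); total 1.
Path Depot→HubA→Port (+1); total 2.
Path Depot→Jct1→Port (+1); total 3.
Path Depot→Jct2→Port (+1); total 4.
Path Depot→Jct3→Port (+1); total 5.
Path Depot→Y2→Port (+1); total 6.
No residual Depot→Port path; max flow = 6.
Certifying cut of size 6: {Depot→HubA, Depot→Jct1, Depot→Jct2, Depot→Jct3, Depot→Port, Depot→Y2}.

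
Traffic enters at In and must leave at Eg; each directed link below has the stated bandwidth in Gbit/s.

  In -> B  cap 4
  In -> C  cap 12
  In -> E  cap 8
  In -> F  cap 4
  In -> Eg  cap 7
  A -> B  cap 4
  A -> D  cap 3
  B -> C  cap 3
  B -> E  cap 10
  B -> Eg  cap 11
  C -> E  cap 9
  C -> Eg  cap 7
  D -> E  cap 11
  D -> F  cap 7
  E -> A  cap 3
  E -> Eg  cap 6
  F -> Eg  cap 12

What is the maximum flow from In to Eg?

Augment In→Eg: bottleneck 7, flow now 7.
Augment In→B→Eg: bottleneck 4, flow now 11.
Augment In→C→Eg: bottleneck 7, flow now 18.
Augment In→E→Eg: bottleneck 6, flow now 24.
Augment In→F→Eg: bottleneck 4, flow now 28.
Augment In→E→A→B→Eg: bottleneck 2, flow now 30.
Augment In→C→E→A→B→Eg: bottleneck 1, flow now 31.
No augmenting path remains; maximum flow = 31.
In the residual graph, reachable from In: {In, C, E}.
Min-cut edges: In→B (4), In→F (4), In→Eg (7), C→Eg (7), E→A (3), E→Eg (6); capacity 4 + 4 + 7 + 7 + 3 + 6 = 31.
This cut is saturated, so no flow can exceed 31.

31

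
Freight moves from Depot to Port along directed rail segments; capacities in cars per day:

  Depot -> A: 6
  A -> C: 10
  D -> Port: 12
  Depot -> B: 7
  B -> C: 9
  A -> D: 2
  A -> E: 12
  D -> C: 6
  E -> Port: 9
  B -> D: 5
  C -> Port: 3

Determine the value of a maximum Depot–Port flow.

13

Augment Depot→A→C→Port: bottleneck 3, flow now 3.
Augment Depot→A→D→Port: bottleneck 2, flow now 5.
Augment Depot→A→E→Port: bottleneck 1, flow now 6.
Augment Depot→B→D→Port: bottleneck 5, flow now 11.
Augment Depot→B→C→A→E→Port: bottleneck 2, flow now 13. (uses reverse residual edge)
No augmenting path remains; maximum flow = 13.
In the residual graph, reachable from Depot: {Depot}.
Min-cut edges: Depot→A (6), Depot→B (7); capacity 6 + 7 = 13.
This cut is saturated, so no flow can exceed 13.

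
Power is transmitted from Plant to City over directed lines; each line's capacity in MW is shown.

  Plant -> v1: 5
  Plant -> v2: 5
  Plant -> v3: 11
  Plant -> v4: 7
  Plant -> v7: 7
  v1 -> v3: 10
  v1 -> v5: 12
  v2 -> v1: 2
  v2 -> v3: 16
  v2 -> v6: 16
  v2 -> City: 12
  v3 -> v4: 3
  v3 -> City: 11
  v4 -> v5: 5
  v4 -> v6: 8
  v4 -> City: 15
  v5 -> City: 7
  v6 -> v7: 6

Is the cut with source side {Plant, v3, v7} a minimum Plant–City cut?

Given cut capacity: 5 + 5 + 7 + 3 + 11 = 31.
Augment Plant→v2→City: bottleneck 5, flow now 5.
Augment Plant→v3→City: bottleneck 11, flow now 16.
Augment Plant→v4→City: bottleneck 7, flow now 23.
Augment Plant→v1→v5→City: bottleneck 5, flow now 28.
No augmenting path remains; maximum flow = 28.
In the residual graph, reachable from Plant: {Plant, v7}.
Min-cut edges: Plant→v1 (5), Plant→v2 (5), Plant→v3 (11), Plant→v4 (7); capacity 5 + 5 + 11 + 7 = 28.
Cut capacity 31 exceeds the max flow 28, so it is not minimum.

No — its capacity is 31, but the minimum cut has capacity 28.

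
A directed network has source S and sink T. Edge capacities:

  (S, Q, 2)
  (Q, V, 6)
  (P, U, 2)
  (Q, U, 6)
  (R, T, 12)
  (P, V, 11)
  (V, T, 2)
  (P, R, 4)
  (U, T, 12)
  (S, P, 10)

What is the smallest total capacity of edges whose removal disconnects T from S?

Augment S→P→R→T: bottleneck 4, flow now 4.
Augment S→P→U→T: bottleneck 2, flow now 6.
Augment S→P→V→T: bottleneck 2, flow now 8.
Augment S→Q→U→T: bottleneck 2, flow now 10.
No augmenting path remains; maximum flow = 10.
By max-flow min-cut, the minimum cut capacity equals the max flow.
In the residual graph, reachable from S: {S, P, V}.
Min-cut edges: S→Q (2), P→R (4), P→U (2), V→T (2); capacity 2 + 4 + 2 + 2 = 10.

10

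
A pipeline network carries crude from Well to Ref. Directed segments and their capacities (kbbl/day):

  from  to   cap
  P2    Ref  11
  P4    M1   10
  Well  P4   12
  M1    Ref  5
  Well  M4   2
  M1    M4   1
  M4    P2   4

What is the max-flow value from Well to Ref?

8

Augment Well→M4→P2→Ref: bottleneck 2, flow now 2.
Augment Well→P4→M1→Ref: bottleneck 5, flow now 7.
Augment Well→P4→M1→M4→P2→Ref: bottleneck 1, flow now 8.
No augmenting path remains; maximum flow = 8.
In the residual graph, reachable from Well: {Well, P4, M1}.
Min-cut edges: Well→M4 (2), M1→M4 (1), M1→Ref (5); capacity 2 + 1 + 5 = 8.
This cut is saturated, so no flow can exceed 8.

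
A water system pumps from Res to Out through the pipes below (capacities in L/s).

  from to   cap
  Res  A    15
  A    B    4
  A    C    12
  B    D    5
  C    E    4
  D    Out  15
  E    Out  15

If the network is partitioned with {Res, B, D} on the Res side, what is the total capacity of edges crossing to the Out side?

Edges leaving {Res, B, D}: Res→A (15), D→Out (15).
Cut capacity = 15 + 15 = 30.

30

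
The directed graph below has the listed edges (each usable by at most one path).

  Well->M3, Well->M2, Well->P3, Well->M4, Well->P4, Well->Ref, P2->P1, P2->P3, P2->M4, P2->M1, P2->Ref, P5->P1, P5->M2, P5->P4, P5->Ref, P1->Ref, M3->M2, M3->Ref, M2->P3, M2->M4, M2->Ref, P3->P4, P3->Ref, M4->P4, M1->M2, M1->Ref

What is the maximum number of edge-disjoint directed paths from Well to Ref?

4

Assign every edge capacity 1; by Menger, the answer equals the max flow.
Path Well→Ref (+1); total 1.
Path Well→M3→Ref (+1); total 2.
Path Well→M2→Ref (+1); total 3.
Path Well→P3→Ref (+1); total 4.
No residual Well→Ref path; max flow = 4.
Certifying cut of size 4: {Well→M2, Well→M3, Well→P3, Well→Ref}.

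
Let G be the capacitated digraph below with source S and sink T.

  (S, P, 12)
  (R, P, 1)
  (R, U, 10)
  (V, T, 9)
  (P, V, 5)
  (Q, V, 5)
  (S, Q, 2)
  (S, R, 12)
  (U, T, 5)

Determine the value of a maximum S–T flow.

Augment S→P→V→T: bottleneck 5, flow now 5.
Augment S→Q→V→T: bottleneck 2, flow now 7.
Augment S→R→U→T: bottleneck 5, flow now 12.
No augmenting path remains; maximum flow = 12.
In the residual graph, reachable from S: {S, P, R, U}.
Min-cut edges: S→Q (2), P→V (5), U→T (5); capacity 2 + 5 + 5 = 12.
This cut is saturated, so no flow can exceed 12.

12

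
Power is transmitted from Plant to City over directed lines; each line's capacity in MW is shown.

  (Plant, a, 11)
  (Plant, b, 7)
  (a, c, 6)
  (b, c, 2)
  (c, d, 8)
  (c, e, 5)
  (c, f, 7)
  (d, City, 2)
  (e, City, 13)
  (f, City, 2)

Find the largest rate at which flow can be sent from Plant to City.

8

Augment Plant→a→c→d→City: bottleneck 2, flow now 2.
Augment Plant→a→c→e→City: bottleneck 4, flow now 6.
Augment Plant→b→c→e→City: bottleneck 1, flow now 7.
Augment Plant→b→c→f→City: bottleneck 1, flow now 8.
No augmenting path remains; maximum flow = 8.
In the residual graph, reachable from Plant: {Plant, a, b}.
Min-cut edges: a→c (6), b→c (2); capacity 6 + 2 = 8.
This cut is saturated, so no flow can exceed 8.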